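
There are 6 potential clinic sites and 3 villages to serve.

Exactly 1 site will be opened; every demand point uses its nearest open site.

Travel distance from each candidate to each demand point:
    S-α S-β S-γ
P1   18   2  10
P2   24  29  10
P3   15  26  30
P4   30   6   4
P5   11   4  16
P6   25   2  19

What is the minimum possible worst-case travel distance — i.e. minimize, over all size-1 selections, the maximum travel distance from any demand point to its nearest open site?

16

Open {P5}.
  Farthest demand point is S-γ at travel distance 16 (to P5); all others are ≤ 16.
With {P1} the worst case is 18.
With {P6} the worst case is 25.
No size-1 selection achieves below 16.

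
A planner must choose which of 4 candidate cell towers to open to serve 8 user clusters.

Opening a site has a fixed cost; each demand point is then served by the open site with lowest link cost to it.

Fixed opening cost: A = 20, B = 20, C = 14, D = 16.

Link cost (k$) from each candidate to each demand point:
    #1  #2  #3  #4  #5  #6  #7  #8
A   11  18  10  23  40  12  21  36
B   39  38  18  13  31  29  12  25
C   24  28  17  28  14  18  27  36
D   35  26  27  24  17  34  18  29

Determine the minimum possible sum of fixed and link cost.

169

Open {A, B, C}: assign each demand point to its cheapest open site.
  #1→A 11, #2→A 18, #3→A 10, #4→B 13, #5→C 14, #6→A 12, #7→B 12, #8→B 25
  link cost 115, fixed 54 → total 169.
Compare {A, B}: link cost 132 + fixed 40 = 172.
Compare {A, D}: link cost 138 + fixed 36 = 174.
Compare {A, B, D}: link cost 118 + fixed 56 = 174.
All other subsets cost ≥ 172. Minimum total cost: 169.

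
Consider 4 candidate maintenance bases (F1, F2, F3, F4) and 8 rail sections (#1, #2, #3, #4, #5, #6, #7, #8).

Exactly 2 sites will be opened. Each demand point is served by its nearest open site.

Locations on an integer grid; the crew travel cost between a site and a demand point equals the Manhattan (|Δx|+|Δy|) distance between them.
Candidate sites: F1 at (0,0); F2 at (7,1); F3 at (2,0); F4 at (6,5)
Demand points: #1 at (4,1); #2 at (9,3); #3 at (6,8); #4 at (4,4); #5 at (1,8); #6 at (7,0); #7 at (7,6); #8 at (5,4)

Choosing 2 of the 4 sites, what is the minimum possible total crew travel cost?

26

Open {F2, F4}.
  #1→F2 3, #2→F2 4, #3→F4 3, #4→F4 3, #5→F4 8, #6→F2 1, #7→F4 2, #8→F4 2  ⇒ total 26.
Compare {F3, F4}: total 31.
Compare {F1, F4}: total 34.
No size-2 selection does better; minimum is 26.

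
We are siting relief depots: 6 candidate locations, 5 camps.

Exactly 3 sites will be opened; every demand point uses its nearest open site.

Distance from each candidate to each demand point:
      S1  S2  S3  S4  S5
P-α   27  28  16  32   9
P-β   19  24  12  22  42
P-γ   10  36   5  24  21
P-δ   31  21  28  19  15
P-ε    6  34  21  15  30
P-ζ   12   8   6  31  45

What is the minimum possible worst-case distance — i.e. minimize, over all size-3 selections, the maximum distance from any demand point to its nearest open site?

Open {P-α, P-ε, P-ζ}.
  Farthest demand point is S4 at distance 15 (to P-ε); all others are ≤ 15.
With {P-δ, P-ε, P-ζ} the worst case is 15.
With {P-α, P-δ, P-ζ} the worst case is 19.
No size-3 selection achieves below 15.

15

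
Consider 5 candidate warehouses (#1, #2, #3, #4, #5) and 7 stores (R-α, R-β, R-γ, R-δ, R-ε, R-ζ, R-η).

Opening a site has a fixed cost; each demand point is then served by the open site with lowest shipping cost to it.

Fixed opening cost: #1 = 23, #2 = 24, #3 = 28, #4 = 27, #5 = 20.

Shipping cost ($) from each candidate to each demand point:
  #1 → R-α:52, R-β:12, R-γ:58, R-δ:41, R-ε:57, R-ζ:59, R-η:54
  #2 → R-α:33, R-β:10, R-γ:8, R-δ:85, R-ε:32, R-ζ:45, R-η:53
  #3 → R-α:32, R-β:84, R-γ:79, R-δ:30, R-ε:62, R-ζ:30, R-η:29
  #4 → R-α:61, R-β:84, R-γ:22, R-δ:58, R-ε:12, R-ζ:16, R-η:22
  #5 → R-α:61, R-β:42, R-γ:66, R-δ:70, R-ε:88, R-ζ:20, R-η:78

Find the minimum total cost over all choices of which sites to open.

209

Open {#2, #3, #4}: assign each demand point to its cheapest open site.
  R-α→#3 32, R-β→#2 10, R-γ→#2 8, R-δ→#3 30, R-ε→#4 12, R-ζ→#4 16, R-η→#4 22
  shipping cost 130, fixed 79 → total 209.
Compare {#2, #4}: shipping cost 159 + fixed 51 = 210.
Compare {#1, #2, #4}: shipping cost 142 + fixed 74 = 216.
Compare {#2, #3}: shipping cost 171 + fixed 52 = 223.
All other subsets cost ≥ 210. Minimum total cost: 209.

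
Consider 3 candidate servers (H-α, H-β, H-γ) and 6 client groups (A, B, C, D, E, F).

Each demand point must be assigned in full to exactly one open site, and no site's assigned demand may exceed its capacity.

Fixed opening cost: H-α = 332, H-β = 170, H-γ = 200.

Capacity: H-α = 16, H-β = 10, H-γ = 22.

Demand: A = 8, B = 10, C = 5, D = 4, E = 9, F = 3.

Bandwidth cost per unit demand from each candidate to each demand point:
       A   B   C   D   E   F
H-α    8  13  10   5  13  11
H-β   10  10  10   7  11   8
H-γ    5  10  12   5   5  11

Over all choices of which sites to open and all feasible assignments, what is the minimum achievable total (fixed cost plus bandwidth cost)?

Open {H-α, H-β, H-γ}; cheapest assignment that respects the capacities:
  H-α (cap 16, load 12): C, D, F — cost 5×10 + 4×5 + 3×11 = 103
  H-β (cap 10, load 10): B — cost 10×10 = 100
  H-γ (cap 22, load 17): A, E — cost 8×5 + 9×5 = 85
  Shipping 288, fixed 702 → total 990.
  Any other capacity-feasible assignment to {H-α, H-β, H-γ} ships for at least 288.
Total demand is 39 and no other set of sites has combined capacity ≥ 39, so {H-α, H-β, H-γ} is the only feasible choice of open sites. Minimum: 990.

990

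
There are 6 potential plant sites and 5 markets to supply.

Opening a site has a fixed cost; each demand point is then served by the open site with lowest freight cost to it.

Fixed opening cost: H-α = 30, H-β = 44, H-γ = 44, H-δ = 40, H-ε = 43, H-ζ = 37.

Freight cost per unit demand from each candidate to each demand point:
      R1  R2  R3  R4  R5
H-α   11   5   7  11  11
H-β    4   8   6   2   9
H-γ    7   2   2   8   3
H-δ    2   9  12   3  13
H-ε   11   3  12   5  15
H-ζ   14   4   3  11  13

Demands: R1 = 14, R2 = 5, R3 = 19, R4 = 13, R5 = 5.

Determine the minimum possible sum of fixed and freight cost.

Open {H-γ, H-δ}: assign each demand point to its cheapest open site.
  R1→H-δ 14×2=28, R2→H-γ 5×2=10, R3→H-γ 19×2=38, R4→H-δ 13×3=39, R5→H-γ 5×3=15
  freight cost 130, fixed 84 → total 214.
Compare {H-β, H-γ}: freight cost 145 + fixed 88 = 233.
Compare {H-α, H-γ, H-δ}: freight cost 130 + fixed 114 = 244.
Compare {H-β, H-γ, H-δ}: freight cost 117 + fixed 128 = 245.
All other subsets cost ≥ 233. Minimum total cost: 214.

214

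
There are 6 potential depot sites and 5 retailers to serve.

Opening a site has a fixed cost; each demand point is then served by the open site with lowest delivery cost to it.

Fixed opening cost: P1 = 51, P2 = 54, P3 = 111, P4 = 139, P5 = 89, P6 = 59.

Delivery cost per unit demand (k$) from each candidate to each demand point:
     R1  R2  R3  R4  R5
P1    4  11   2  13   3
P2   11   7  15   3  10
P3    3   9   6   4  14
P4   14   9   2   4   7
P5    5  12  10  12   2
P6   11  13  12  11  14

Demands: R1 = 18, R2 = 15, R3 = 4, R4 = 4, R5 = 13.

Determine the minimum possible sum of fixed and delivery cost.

Open {P1, P2}: assign each demand point to its cheapest open site.
  R1→P1 18×4=72, R2→P2 15×7=105, R3→P1 4×2=8, R4→P2 4×3=12, R5→P1 13×3=39
  delivery cost 236, fixed 105 → total 341.
Compare {P1}: delivery cost 336 + fixed 51 = 387.
Compare {P1, P2, P6}: delivery cost 236 + fixed 164 = 400.
Compare {P1, P3}: delivery cost 252 + fixed 162 = 414.
All other subsets cost ≥ 387. Minimum total cost: 341.

341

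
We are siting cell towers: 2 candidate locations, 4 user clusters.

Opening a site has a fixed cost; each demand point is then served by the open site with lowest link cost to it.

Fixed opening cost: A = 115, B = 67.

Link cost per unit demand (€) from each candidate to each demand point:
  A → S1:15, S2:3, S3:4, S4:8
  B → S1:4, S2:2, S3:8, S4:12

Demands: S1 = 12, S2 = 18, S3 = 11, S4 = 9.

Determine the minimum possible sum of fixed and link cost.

Open {B}: assign each demand point to its cheapest open site.
  S1→B 12×4=48, S2→B 18×2=36, S3→B 11×8=88, S4→B 9×12=108
  link cost 280, fixed 67 → total 347.
Compare {A, B}: link cost 200 + fixed 182 = 382.
Compare {A}: link cost 350 + fixed 115 = 465.

347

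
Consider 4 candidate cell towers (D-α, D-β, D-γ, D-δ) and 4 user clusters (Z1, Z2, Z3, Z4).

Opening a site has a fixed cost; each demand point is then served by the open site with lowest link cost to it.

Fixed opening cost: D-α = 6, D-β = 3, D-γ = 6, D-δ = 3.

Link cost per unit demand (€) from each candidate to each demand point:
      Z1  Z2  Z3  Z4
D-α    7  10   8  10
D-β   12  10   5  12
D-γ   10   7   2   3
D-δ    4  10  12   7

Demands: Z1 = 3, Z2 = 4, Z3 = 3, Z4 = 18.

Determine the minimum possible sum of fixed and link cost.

Open {D-γ, D-δ}: assign each demand point to its cheapest open site.
  Z1→D-δ 3×4=12, Z2→D-γ 4×7=28, Z3→D-γ 3×2=6, Z4→D-γ 18×3=54
  link cost 100, fixed 9 → total 109.
Compare {D-β, D-γ, D-δ}: link cost 100 + fixed 12 = 112.
Compare {D-α, D-γ, D-δ}: link cost 100 + fixed 15 = 115.
Compare {D-α, D-β, D-γ, D-δ}: link cost 100 + fixed 18 = 118.
All other subsets cost ≥ 112. Minimum total cost: 109.

109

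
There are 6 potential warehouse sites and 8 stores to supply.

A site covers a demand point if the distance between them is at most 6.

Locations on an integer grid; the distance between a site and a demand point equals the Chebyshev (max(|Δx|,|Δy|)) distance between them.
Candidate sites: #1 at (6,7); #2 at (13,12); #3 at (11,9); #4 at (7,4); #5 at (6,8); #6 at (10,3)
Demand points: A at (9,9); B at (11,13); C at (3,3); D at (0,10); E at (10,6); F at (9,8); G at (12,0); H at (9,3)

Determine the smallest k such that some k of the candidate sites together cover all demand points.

Coverage sets (demand points within 6 of each site):
  #1: {A, B, C, D, E, F, H}
  #2: {A, B, E, F}
  #3: {A, B, E, F, H}
  #4: {A, C, E, F, G, H}
  #5: {A, B, C, D, E, F, H}
  #6: {A, E, F, G, H}
No single site covers all 8 demand points.
But {#1, #4} covers everything, so the minimum is 2.

2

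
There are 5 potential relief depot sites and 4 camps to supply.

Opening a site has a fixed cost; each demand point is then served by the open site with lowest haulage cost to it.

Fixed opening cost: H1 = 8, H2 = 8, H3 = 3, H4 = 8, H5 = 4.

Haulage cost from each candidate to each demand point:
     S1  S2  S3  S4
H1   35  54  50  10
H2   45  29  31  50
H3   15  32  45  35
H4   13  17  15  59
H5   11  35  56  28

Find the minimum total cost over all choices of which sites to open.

Open {H1, H4}: assign each demand point to its cheapest open site.
  S1→H4 13, S2→H4 17, S3→H4 15, S4→H1 10
  haulage cost 55, fixed 16 → total 71.
Compare {H1, H4, H5}: haulage cost 53 + fixed 20 = 73.
Compare {H1, H3, H4}: haulage cost 55 + fixed 19 = 74.
Compare {H1, H3, H4, H5}: haulage cost 53 + fixed 23 = 76.
All other subsets cost ≥ 73. Minimum total cost: 71.

71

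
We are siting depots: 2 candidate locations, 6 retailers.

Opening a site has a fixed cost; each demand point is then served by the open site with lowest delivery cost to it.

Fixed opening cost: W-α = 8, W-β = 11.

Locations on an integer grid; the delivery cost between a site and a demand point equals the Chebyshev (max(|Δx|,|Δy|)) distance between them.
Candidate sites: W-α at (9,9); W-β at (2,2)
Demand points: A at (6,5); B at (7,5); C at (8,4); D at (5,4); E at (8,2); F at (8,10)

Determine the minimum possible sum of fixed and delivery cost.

34

Open {W-α}: assign each demand point to its cheapest open site.
  A→W-α 4, B→W-α 4, C→W-α 5, D→W-α 5, E→W-α 7, F→W-α 1
  delivery cost 26, fixed 8 → total 34.
Compare {W-α, W-β}: delivery cost 23 + fixed 19 = 42.
Compare {W-β}: delivery cost 32 + fixed 11 = 43.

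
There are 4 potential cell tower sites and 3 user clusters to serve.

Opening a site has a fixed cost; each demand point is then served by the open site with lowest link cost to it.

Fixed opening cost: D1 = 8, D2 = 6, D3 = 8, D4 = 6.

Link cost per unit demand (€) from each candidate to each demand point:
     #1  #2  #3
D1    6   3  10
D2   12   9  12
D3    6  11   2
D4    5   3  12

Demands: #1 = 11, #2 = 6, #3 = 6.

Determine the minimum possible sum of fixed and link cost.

Open {D3, D4}: assign each demand point to its cheapest open site.
  #1→D4 11×5=55, #2→D4 6×3=18, #3→D3 6×2=12
  link cost 85, fixed 14 → total 99.
Compare {D2, D3, D4}: link cost 85 + fixed 20 = 105.
Compare {D1, D3, D4}: link cost 85 + fixed 22 = 107.
Compare {D1, D3}: link cost 96 + fixed 16 = 112.
All other subsets cost ≥ 105. Minimum total cost: 99.

99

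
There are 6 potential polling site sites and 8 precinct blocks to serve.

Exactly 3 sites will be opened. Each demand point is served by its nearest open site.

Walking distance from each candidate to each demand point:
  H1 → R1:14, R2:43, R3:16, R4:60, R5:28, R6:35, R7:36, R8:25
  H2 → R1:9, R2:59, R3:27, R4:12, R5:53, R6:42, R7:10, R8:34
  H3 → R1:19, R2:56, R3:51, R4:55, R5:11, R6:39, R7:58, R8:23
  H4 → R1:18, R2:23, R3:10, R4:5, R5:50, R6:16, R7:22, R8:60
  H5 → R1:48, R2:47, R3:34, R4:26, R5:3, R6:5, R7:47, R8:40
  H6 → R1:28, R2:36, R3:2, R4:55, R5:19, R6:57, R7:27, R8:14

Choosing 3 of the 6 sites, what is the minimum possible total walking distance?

91

Open {H2, H5, H6}.
  R1→H2 9, R2→H6 36, R3→H6 2, R4→H2 12, R5→H5 3, R6→H5 5, R7→H2 10, R8→H6 14  ⇒ total 91.
Compare {H4, H5, H6}: total 92.
Compare {H2, H4, H6}: total 98.
No size-3 selection does better; minimum is 91.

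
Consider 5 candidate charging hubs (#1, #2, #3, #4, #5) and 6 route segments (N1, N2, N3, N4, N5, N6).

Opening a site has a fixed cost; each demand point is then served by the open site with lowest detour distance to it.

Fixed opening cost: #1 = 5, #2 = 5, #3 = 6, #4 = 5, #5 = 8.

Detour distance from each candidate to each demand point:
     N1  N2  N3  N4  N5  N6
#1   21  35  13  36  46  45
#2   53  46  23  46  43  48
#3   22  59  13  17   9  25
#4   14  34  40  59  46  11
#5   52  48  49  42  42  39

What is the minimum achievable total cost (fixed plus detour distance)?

Open {#3, #4}: assign each demand point to its cheapest open site.
  N1→#4 14, N2→#4 34, N3→#3 13, N4→#3 17, N5→#3 9, N6→#4 11
  detour distance 98, fixed 11 → total 109.
Compare {#1, #3, #4}: detour distance 98 + fixed 16 = 114.
Compare {#2, #3, #4}: detour distance 98 + fixed 16 = 114.
Compare {#3, #4, #5}: detour distance 98 + fixed 19 = 117.
All other subsets cost ≥ 114. Minimum total cost: 109.

109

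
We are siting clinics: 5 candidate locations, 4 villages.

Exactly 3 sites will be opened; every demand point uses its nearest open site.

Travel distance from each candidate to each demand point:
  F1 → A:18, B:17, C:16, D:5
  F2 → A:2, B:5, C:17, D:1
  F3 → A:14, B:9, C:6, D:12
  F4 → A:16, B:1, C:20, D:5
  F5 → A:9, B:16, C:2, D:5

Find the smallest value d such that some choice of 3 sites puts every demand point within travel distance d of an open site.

2

Open {F2, F4, F5}.
  Farthest demand point is A at travel distance 2 (to F2); all others are ≤ 2.
With {F1, F2, F5} the worst case is 5.
With {F2, F3, F5} the worst case is 5.
No size-3 selection achieves below 2.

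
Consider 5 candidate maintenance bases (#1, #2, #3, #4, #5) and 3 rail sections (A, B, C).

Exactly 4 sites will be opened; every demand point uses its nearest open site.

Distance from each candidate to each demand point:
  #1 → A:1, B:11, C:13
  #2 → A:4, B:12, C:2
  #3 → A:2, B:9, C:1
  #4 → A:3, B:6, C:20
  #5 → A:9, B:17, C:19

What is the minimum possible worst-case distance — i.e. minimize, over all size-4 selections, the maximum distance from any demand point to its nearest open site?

6

Open {#1, #2, #3, #4}.
  Farthest demand point is B at distance 6 (to #4); all others are ≤ 6.
With {#1, #2, #4, #5} the worst case is 6.
With {#1, #3, #4, #5} the worst case is 6.
No size-4 selection achieves below 6.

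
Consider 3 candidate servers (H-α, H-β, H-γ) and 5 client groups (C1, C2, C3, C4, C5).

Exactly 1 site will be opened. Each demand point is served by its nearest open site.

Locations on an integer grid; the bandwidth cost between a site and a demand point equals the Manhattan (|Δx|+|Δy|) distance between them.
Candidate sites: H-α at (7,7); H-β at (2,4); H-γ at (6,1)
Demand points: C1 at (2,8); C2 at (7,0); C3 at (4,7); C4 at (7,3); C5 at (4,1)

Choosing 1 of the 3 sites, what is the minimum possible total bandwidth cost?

Open {H-γ}.
  C1→H-γ 11, C2→H-γ 2, C3→H-γ 8, C4→H-γ 3, C5→H-γ 2  ⇒ total 26.
Compare {H-α}: total 29.
Compare {H-β}: total 29.

26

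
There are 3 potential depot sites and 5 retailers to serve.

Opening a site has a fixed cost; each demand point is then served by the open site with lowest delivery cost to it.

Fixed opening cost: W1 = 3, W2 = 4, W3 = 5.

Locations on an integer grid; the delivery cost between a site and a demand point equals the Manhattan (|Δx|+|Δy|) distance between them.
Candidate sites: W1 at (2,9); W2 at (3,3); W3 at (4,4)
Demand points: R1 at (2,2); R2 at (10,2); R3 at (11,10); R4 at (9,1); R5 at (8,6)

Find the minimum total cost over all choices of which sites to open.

Open {W1, W2}: assign each demand point to its cheapest open site.
  R1→W2 2, R2→W2 8, R3→W1 10, R4→W2 8, R5→W2 8
  delivery cost 36, fixed 7 → total 43.
Compare {W3}: delivery cost 39 + fixed 5 = 44.
Compare {W1, W3}: delivery cost 36 + fixed 8 = 44.
Compare {W2}: delivery cost 41 + fixed 4 = 45.
All other subsets cost ≥ 44. Minimum total cost: 43.

43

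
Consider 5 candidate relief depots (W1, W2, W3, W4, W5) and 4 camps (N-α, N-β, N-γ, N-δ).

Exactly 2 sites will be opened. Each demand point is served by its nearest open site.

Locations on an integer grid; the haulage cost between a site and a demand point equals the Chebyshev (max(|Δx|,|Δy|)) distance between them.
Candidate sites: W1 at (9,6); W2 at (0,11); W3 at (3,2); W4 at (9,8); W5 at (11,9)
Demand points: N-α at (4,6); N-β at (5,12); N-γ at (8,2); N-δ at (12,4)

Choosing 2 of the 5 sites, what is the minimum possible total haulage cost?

16

Open {W1, W4}.
  N-α→W1 5, N-β→W4 4, N-γ→W1 4, N-δ→W1 3  ⇒ total 16.
Compare {W1, W2}: total 17.
Compare {W1, W3}: total 17.
No size-2 selection does better; minimum is 16.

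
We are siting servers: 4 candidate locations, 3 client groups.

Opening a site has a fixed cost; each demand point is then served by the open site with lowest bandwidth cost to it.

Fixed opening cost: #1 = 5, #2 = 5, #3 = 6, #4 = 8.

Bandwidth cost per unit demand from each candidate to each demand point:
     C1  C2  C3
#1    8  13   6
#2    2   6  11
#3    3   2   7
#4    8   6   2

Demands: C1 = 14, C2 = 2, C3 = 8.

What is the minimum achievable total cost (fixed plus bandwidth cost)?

Open {#2, #3, #4}: assign each demand point to its cheapest open site.
  C1→#2 14×2=28, C2→#3 2×2=4, C3→#4 8×2=16
  bandwidth cost 48, fixed 19 → total 67.
Compare {#2, #4}: bandwidth cost 56 + fixed 13 = 69.
Compare {#1, #2, #3, #4}: bandwidth cost 48 + fixed 24 = 72.
Compare {#1, #2, #4}: bandwidth cost 56 + fixed 18 = 74.
All other subsets cost ≥ 69. Minimum total cost: 67.

67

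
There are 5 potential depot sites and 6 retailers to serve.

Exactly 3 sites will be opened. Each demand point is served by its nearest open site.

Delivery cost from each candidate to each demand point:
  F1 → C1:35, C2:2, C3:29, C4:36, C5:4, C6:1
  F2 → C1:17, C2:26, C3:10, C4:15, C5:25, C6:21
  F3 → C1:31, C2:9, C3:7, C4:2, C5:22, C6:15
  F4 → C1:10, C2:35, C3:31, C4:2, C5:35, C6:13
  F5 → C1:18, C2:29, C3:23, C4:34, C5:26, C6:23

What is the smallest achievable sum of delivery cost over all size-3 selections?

26

Open {F1, F3, F4}.
  C1→F4 10, C2→F1 2, C3→F3 7, C4→F3 2, C5→F1 4, C6→F1 1  ⇒ total 26.
Compare {F1, F2, F4}: total 29.
Compare {F1, F2, F3}: total 33.
No size-3 selection does better; minimum is 26.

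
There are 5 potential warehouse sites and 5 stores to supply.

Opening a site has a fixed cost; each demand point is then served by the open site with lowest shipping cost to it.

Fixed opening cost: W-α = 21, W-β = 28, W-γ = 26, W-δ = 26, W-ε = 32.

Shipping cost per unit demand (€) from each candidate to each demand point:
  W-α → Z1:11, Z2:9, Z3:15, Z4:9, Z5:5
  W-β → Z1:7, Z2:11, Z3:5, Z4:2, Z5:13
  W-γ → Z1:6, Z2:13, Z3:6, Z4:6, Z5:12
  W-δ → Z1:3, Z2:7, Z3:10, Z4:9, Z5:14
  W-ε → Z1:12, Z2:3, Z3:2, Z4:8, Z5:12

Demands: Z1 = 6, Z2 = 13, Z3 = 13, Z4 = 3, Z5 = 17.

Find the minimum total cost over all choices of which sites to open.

Open {W-α, W-δ, W-ε}: assign each demand point to its cheapest open site.
  Z1→W-δ 6×3=18, Z2→W-ε 13×3=39, Z3→W-ε 13×2=26, Z4→W-ε 3×8=24, Z5→W-α 17×5=85
  shipping cost 192, fixed 79 → total 271.
Compare {W-α, W-β, W-ε}: shipping cost 198 + fixed 81 = 279.
Compare {W-α, W-β, W-δ, W-ε}: shipping cost 174 + fixed 107 = 281.
Compare {W-α, W-γ, W-ε}: shipping cost 204 + fixed 79 = 283.
All other subsets cost ≥ 279. Minimum total cost: 271.

271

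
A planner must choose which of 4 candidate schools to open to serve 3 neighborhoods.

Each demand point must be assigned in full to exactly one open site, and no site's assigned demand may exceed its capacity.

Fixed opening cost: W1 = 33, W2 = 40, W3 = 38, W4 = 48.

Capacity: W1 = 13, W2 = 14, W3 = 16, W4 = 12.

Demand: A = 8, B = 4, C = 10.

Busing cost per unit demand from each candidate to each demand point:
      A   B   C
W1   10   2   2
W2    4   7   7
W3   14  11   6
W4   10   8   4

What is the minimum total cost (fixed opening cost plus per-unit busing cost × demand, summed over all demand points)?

Open {W1, W2}; cheapest assignment that respects the capacities:
  W1 (cap 13, load 10): C — cost 10×2 = 20
  W2 (cap 14, load 12): A, B — cost 8×4 + 4×7 = 60
  Shipping 80, fixed 73 → total 153.
  Any other capacity-feasible assignment to {W1, W2} ships for at least 80.
Compare {W2, W4}: its best feasible assignment gives total 188.
Compare {W1, W2, W3}: its best feasible assignment gives total 191.
Every other set of open sites that can feasibly serve all demand totals ≥ 188 even under its best assignment. Minimum: 153.

153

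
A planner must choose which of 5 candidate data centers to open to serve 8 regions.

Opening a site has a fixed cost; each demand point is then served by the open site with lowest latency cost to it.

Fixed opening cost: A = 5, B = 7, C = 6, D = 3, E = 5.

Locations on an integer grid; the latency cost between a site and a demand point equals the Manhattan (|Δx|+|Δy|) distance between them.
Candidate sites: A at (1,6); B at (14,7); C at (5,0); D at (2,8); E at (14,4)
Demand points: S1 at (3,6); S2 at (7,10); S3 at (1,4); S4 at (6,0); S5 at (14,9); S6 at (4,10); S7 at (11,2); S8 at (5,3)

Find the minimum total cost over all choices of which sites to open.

Open {C, D, E}: assign each demand point to its cheapest open site.
  S1→D 3, S2→D 7, S3→D 5, S4→C 1, S5→E 5, S6→D 4, S7→E 5, S8→C 3
  latency cost 33, fixed 14 → total 47.
Compare {A, C, D, E}: latency cost 29 + fixed 19 = 48.
Compare {B, C, D}: latency cost 33 + fixed 16 = 49.
Compare {A, B, C, D}: latency cost 29 + fixed 21 = 50.
All other subsets cost ≥ 48. Minimum total cost: 47.

47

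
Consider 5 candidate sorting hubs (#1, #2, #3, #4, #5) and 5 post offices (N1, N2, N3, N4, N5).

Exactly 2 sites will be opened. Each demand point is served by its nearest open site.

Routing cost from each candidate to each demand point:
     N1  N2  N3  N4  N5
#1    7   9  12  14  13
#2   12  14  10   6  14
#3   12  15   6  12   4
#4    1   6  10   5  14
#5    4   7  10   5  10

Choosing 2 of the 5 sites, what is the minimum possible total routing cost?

22

Open {#3, #4}.
  N1→#4 1, N2→#4 6, N3→#3 6, N4→#4 5, N5→#3 4  ⇒ total 22.
Compare {#3, #5}: total 26.
Compare {#4, #5}: total 32.
No size-2 selection does better; minimum is 22.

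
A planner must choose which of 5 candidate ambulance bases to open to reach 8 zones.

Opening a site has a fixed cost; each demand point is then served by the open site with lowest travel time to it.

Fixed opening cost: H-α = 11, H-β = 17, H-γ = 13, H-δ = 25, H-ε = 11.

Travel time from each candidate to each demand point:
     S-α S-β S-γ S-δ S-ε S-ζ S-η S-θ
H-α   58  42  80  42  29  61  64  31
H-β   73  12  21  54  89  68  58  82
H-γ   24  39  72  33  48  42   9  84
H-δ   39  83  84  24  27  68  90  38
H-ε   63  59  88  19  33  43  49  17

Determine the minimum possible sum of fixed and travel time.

Open {H-β, H-γ, H-ε}: assign each demand point to its cheapest open site.
  S-α→H-γ 24, S-β→H-β 12, S-γ→H-β 21, S-δ→H-ε 19, S-ε→H-ε 33, S-ζ→H-γ 42, S-η→H-γ 9, S-θ→H-ε 17
  travel time 177, fixed 41 → total 218.
Compare {H-α, H-β, H-γ, H-ε}: travel time 173 + fixed 52 = 225.
Compare {H-β, H-γ, H-δ, H-ε}: travel time 171 + fixed 66 = 237.
Compare {H-α, H-β, H-γ}: travel time 201 + fixed 41 = 242.
All other subsets cost ≥ 225. Minimum total cost: 218.

218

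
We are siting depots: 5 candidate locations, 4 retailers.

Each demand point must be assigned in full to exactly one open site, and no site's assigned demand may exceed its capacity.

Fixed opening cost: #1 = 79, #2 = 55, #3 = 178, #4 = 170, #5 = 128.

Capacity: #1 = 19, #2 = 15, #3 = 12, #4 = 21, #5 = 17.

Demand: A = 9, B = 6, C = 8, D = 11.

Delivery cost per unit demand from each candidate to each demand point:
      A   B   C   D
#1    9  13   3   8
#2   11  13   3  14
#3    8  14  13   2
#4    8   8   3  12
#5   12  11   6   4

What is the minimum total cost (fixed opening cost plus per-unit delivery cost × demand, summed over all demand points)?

Open {#1, #5}; cheapest assignment that respects the capacities:
  #1 (cap 19, load 17): A, C — cost 9×9 + 8×3 = 105
  #5 (cap 17, load 17): B, D — cost 6×11 + 11×4 = 110
  Shipping 215, fixed 207 → total 422.
  Any other capacity-feasible assignment to {#1, #5} ships for at least 215.
Compare {#1, #2}: its best feasible assignment gives total 423.
Compare {#1, #2, #5}: its best feasible assignment gives total 477.
Every other set of open sites that can feasibly serve all demand totals ≥ 423 even under its best assignment. Minimum: 422.

422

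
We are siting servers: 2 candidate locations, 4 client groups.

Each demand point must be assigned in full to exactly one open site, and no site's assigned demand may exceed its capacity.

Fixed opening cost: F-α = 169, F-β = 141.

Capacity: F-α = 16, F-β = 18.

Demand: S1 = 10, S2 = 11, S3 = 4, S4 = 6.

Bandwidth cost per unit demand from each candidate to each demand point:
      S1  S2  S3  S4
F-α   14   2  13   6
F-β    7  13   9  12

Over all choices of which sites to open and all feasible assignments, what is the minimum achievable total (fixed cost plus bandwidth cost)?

526

Open {F-α, F-β}; cheapest assignment that respects the capacities:
  F-α (cap 16, load 15): S2, S3 — cost 11×2 + 4×13 = 74
  F-β (cap 18, load 16): S1, S4 — cost 10×7 + 6×12 = 142
  Shipping 216, fixed 310 → total 526.
  Any other capacity-feasible assignment to {F-α, F-β} ships for at least 216.
Total demand is 31 and no other set of sites has combined capacity ≥ 31, so {F-α, F-β} is the only feasible choice of open sites. Minimum: 526.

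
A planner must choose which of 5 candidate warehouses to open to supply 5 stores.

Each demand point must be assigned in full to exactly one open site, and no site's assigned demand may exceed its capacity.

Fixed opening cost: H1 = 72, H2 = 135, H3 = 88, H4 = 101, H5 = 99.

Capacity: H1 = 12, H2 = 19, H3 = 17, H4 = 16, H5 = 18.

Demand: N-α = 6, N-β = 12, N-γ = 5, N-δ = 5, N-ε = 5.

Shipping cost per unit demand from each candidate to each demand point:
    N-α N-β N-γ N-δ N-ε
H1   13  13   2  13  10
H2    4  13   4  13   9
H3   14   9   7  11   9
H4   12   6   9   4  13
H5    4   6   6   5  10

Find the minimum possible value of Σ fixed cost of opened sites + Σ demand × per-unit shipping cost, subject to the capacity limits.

Open {H3, H5}; cheapest assignment that respects the capacities:
  H3 (cap 17, load 15): N-γ, N-δ, N-ε — cost 5×7 + 5×11 + 5×9 = 135
  H5 (cap 18, load 18): N-α, N-β — cost 6×4 + 12×6 = 96
  Shipping 231, fixed 187 → total 418.
  Any other capacity-feasible assignment to {H3, H5} ships for at least 231.
Compare {H2, H5}: its best feasible assignment gives total 420.
Compare {H4, H5}: its best feasible assignment gives total 426.
Every other set of open sites that can feasibly serve all demand totals ≥ 420 even under its best assignment. Minimum: 418.

418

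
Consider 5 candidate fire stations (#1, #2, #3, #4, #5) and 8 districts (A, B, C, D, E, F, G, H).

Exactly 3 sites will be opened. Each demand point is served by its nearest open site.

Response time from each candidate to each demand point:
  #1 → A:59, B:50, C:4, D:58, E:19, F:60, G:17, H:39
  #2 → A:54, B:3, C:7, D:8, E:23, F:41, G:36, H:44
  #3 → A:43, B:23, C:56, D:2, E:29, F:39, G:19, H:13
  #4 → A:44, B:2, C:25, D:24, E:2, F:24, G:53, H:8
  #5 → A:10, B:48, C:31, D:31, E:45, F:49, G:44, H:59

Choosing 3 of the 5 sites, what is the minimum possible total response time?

Open {#1, #4, #5}.
  A→#5 10, B→#4 2, C→#1 4, D→#4 24, E→#4 2, F→#4 24, G→#1 17, H→#4 8  ⇒ total 91.
Compare {#3, #4, #5}: total 92.
Compare {#2, #4, #5}: total 97.
No size-3 selection does better; minimum is 91.

91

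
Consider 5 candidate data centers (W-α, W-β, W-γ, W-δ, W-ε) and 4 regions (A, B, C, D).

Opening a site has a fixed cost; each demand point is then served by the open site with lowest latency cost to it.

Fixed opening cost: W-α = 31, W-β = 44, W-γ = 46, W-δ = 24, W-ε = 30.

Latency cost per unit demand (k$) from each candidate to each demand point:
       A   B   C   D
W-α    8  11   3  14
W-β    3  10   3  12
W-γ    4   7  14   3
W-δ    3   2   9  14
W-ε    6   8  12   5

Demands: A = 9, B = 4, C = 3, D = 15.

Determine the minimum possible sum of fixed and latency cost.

Open {W-γ, W-δ}: assign each demand point to its cheapest open site.
  A→W-δ 9×3=27, B→W-δ 4×2=8, C→W-δ 3×9=27, D→W-γ 15×3=45
  latency cost 107, fixed 70 → total 177.
Compare {W-α, W-γ, W-δ}: latency cost 89 + fixed 101 = 190.
Compare {W-δ, W-ε}: latency cost 137 + fixed 54 = 191.
Compare {W-α, W-γ}: latency cost 118 + fixed 77 = 195.
All other subsets cost ≥ 190. Minimum total cost: 177.

177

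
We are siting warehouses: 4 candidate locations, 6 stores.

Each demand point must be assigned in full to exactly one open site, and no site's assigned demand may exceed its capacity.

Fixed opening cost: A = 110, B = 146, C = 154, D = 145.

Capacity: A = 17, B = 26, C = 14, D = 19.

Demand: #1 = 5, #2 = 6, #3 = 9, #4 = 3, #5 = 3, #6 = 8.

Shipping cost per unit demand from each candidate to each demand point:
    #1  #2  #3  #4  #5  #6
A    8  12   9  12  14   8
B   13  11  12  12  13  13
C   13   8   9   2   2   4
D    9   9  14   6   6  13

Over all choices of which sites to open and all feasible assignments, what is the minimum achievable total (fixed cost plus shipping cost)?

535

Open {A, D}; cheapest assignment that respects the capacities:
  A (cap 17, load 17): #3, #6 — cost 9×9 + 8×8 = 145
  D (cap 19, load 17): #1, #2, #4, #5 — cost 5×9 + 6×9 + 3×6 + 3×6 = 135
  Shipping 280, fixed 255 → total 535.
  Any other capacity-feasible assignment to {A, D} ships for at least 280.
Compare {B, C}: its best feasible assignment gives total 583.
Compare {A, B}: its best feasible assignment gives total 607.
Every other set of open sites that can feasibly serve all demand totals ≥ 583 even under its best assignment. Minimum: 535.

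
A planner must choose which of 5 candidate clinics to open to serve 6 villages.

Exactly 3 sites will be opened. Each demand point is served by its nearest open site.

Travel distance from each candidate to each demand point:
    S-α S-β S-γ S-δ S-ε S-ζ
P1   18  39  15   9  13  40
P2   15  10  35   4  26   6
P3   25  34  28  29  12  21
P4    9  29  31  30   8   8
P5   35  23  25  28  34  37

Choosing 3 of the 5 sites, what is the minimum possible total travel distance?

Open {P1, P2, P4}.
  S-α→P4 9, S-β→P2 10, S-γ→P1 15, S-δ→P2 4, S-ε→P4 8, S-ζ→P2 6  ⇒ total 52.
Compare {P1, P2, P3}: total 62.
Compare {P2, P4, P5}: total 62.
No size-3 selection does better; minimum is 52.

52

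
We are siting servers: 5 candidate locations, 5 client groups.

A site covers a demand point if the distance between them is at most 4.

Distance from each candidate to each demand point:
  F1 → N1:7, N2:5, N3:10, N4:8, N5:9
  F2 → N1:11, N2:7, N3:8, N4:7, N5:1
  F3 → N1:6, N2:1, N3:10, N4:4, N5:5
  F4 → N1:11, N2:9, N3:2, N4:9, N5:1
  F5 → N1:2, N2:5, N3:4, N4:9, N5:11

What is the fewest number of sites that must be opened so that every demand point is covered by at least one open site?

3

Coverage sets (demand points within 4 of each site):
  F1: {}
  F2: {N5}
  F3: {N2, N4}
  F4: {N3, N5}
  F5: {N1, N3}
No 2 sites suffice: every size-2 union leaves at least one demand point uncovered.
But {F2, F3, F5} covers everything, so the minimum is 3.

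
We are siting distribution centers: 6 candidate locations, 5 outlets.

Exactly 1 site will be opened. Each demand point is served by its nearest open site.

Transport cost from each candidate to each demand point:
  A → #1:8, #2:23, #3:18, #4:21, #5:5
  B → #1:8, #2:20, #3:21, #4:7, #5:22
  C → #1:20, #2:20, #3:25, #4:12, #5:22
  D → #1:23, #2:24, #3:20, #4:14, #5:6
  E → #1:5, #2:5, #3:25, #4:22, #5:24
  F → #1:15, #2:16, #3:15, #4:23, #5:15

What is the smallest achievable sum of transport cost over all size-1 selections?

Open {A}.
  #1→A 8, #2→A 23, #3→A 18, #4→A 21, #5→A 5  ⇒ total 75.
Compare {B}: total 78.
Compare {E}: total 81.
No size-1 selection does better; minimum is 75.

75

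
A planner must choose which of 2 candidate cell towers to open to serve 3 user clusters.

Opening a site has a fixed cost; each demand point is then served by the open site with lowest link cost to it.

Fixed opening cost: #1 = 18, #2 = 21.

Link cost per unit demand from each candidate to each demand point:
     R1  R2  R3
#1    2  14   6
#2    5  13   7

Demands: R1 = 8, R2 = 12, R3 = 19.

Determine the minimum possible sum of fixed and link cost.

Open {#1}: assign each demand point to its cheapest open site.
  R1→#1 8×2=16, R2→#1 12×14=168, R3→#1 19×6=114
  link cost 298, fixed 18 → total 316.
Compare {#1, #2}: link cost 286 + fixed 39 = 325.
Compare {#2}: link cost 329 + fixed 21 = 350.

316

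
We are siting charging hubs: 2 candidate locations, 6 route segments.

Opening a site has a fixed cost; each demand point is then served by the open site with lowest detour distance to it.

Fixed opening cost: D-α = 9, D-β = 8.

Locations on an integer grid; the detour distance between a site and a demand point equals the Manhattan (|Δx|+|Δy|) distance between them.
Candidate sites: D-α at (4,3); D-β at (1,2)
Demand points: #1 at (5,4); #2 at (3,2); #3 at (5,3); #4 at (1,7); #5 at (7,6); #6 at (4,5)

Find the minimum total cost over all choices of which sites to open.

Open {D-α}: assign each demand point to its cheapest open site.
  #1→D-α 2, #2→D-α 2, #3→D-α 1, #4→D-α 7, #5→D-α 6, #6→D-α 2
  detour distance 20, fixed 9 → total 29.
Compare {D-α, D-β}: detour distance 18 + fixed 17 = 35.
Compare {D-β}: detour distance 34 + fixed 8 = 42.

29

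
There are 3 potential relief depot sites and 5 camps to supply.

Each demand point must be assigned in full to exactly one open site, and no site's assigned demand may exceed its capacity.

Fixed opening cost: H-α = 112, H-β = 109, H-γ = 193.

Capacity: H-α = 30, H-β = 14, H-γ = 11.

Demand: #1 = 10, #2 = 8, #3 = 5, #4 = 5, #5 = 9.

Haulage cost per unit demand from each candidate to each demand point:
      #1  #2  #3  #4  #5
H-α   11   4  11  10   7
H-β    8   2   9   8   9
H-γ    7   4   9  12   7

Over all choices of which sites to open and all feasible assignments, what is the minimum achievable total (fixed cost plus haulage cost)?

Open {H-α, H-β}; cheapest assignment that respects the capacities:
  H-α (cap 30, load 27): #2, #3, #4, #5 — cost 8×4 + 5×11 + 5×10 + 9×7 = 200
  H-β (cap 14, load 10): #1 — cost 10×8 = 80
  Shipping 280, fixed 221 → total 501.
  Any other capacity-feasible assignment to {H-α, H-β} ships for at least 280.
Compare {H-α, H-γ}: its best feasible assignment gives total 575.
Compare {H-α, H-β, H-γ}: its best feasible assignment gives total 658.
Every other set of open sites that can feasibly serve all demand totals ≥ 575 even under its best assignment. Minimum: 501.

501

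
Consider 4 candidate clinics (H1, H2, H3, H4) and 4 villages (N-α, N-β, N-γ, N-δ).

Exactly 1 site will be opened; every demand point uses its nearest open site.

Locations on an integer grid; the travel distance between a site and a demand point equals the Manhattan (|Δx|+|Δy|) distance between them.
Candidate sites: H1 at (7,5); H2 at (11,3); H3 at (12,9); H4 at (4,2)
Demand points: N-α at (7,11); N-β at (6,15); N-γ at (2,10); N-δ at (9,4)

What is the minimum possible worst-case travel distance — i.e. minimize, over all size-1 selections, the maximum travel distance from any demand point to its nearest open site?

Open {H1}.
  Farthest demand point is N-β at travel distance 11 (to H1); all others are ≤ 11.
With {H3} the worst case is 12.
With {H4} the worst case is 15.
No size-1 selection achieves below 11.

11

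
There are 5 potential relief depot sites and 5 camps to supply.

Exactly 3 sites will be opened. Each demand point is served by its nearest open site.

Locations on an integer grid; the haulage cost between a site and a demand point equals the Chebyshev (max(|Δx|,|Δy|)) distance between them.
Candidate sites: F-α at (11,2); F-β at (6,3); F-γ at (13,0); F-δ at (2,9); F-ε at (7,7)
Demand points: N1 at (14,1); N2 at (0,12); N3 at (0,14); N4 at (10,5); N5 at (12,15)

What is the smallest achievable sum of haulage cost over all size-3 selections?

Open {F-γ, F-δ, F-ε}.
  N1→F-γ 1, N2→F-δ 3, N3→F-δ 5, N4→F-ε 3, N5→F-ε 8  ⇒ total 20.
Compare {F-α, F-γ, F-δ}: total 22.
Compare {F-α, F-δ, F-ε}: total 22.
No size-3 selection does better; minimum is 20.

20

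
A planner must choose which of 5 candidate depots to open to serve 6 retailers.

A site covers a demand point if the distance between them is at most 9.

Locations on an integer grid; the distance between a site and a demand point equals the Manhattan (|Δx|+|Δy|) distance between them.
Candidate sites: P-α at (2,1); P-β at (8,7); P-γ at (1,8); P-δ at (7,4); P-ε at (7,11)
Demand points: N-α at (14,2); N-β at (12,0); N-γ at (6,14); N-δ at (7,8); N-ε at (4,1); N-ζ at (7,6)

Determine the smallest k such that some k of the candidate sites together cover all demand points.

2

Coverage sets (demand points within 9 of each site):
  P-α: {N-ε}
  P-β: {N-γ, N-δ, N-ζ}
  P-γ: {N-δ, N-ζ}
  P-δ: {N-α, N-β, N-δ, N-ε, N-ζ}
  P-ε: {N-γ, N-δ, N-ζ}
No single site covers all 6 demand points.
But {P-β, P-δ} covers everything, so the minimum is 2.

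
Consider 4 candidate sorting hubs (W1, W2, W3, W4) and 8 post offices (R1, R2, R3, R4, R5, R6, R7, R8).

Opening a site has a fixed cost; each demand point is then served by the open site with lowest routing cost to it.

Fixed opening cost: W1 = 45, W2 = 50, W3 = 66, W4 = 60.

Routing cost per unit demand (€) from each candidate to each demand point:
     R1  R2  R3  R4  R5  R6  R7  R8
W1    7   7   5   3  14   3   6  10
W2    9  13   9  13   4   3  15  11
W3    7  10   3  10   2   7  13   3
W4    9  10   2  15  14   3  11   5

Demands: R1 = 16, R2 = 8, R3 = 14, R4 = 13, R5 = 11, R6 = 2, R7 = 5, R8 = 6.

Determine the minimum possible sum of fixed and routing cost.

436

Open {W1, W3}: assign each demand point to its cheapest open site.
  R1→W1 16×7=112, R2→W1 8×7=56, R3→W3 14×3=42, R4→W1 13×3=39, R5→W3 11×2=22, R6→W1 2×3=6, R7→W1 5×6=30, R8→W3 6×3=18
  routing cost 325, fixed 111 → total 436.
Compare {W1, W3, W4}: routing cost 311 + fixed 171 = 482.
Compare {W1, W2, W3}: routing cost 325 + fixed 161 = 486.
Compare {W1, W2, W4}: routing cost 345 + fixed 155 = 500.
All other subsets cost ≥ 482. Minimum total cost: 436.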